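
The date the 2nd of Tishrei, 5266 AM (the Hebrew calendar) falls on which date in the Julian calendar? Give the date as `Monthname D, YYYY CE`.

August 31, 1505 CE

Both dates share Julian Day Number 2271002; in the Julian calendar that is 31 August 1505 CE.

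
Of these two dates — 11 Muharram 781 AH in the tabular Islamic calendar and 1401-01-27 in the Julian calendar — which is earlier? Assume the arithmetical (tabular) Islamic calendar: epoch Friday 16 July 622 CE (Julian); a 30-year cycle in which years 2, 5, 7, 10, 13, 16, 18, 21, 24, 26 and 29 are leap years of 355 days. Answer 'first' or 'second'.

The two dates have Julian Day Numbers 2224856 and 2232800 respectively.
Since 2224856 < 2232800, the first date comes first.

first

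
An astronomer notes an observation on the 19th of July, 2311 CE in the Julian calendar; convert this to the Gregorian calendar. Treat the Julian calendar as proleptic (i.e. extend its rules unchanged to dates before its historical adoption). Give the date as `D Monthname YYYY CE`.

For dates in this range the Gregorian date is 16 days ahead of the Julian.
19 July 2311 Julian + 16 days → 4 August 2311 Gregorian.

4 August 2311 CE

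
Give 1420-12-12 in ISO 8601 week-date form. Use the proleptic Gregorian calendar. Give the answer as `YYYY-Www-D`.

The weekday is Tuesday (ISO weekday 2).
That Tuesday belongs to ISO week 50 of ISO year 1420.

1420-W50-2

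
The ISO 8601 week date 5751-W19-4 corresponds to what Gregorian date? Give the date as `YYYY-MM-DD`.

5751-05-13

ISO week 1 of 5751 is the week containing the first Thursday of 5751.
Week 19, day 4 (Thursday) lands on 5751-05-13.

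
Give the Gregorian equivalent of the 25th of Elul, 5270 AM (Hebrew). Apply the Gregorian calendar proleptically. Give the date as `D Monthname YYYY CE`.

Both dates share Julian Day Number 2272828; in the Gregorian calendar that is 10 September 1510 CE.

10 September 1510 CE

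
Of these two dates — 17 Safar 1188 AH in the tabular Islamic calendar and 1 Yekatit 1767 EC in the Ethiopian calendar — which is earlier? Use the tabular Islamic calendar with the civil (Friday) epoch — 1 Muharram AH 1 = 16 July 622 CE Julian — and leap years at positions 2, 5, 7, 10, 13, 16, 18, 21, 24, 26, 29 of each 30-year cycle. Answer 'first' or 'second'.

first

The two dates have Julian Day Numbers 2369119 and 2369402 respectively.
Since 2369119 < 2369402, the first date comes first.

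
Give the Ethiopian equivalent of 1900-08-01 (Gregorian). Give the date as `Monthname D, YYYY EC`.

Julian Day Number of the source date = 2415233.
Converting JDN 2415233 to the Ethiopian calendar gives 25 Hamle 1892 EC.

Hamle 25, 1892 EC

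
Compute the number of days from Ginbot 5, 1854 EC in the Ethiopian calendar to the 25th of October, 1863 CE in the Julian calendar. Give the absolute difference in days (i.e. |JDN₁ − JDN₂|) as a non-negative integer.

543

First date → JDN 2401273; second date → JDN 2401816.
The interval is |2401273 − 2401816| = 543 days.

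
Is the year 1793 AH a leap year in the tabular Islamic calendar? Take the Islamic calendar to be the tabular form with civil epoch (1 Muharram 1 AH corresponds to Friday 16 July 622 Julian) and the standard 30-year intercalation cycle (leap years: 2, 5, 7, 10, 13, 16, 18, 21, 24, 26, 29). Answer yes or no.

no

Year 1793 AH is year 23 of its 30-year cycle; leap positions are 2, 5, 7, 10, 13, 16, 18, 21, 24, 26, 29, so it is a common year (354 days).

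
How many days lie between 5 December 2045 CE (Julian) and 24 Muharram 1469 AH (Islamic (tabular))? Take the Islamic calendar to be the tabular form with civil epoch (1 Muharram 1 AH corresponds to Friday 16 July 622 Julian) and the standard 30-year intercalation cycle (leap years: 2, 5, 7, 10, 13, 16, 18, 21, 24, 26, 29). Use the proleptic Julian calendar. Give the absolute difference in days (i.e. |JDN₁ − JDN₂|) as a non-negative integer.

First date → JDN 2468333; second date → JDN 2468673.
The interval is |2468333 − 2468673| = 340 days.

340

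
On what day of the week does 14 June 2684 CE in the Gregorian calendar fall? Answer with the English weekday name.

Since JDN mod 7 = 5 (0 = Monday), the day is Saturday.

Saturday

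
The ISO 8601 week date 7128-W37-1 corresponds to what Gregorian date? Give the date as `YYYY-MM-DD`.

ISO week 1 of 7128 is the week containing the first Thursday of 7128.
Week 37, day 1 (Monday) lands on 7128-09-10.

7128-09-10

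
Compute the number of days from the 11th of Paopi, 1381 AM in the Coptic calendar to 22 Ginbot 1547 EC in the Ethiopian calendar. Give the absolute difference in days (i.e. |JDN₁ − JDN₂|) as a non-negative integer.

39957

First date → JDN 2329115; second date → JDN 2289158.
The interval is |2329115 − 2289158| = 39957 days.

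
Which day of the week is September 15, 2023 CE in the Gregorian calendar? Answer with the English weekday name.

JDN 2460203 mod 7 = 4, and JDN 0 was a Monday, so this is a Friday.

Friday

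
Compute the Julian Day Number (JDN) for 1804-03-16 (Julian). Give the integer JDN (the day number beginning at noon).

2380044

Equivalently 28 March 1804 (Gregorian).
JDN 2400001 is 17 November 1858 CE (Gregorian), MJD 0; the target day is −19957 days from there, so JDN = 2380044.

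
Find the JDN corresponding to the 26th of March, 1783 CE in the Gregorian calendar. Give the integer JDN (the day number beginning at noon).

JDN 2400001 is 17 November 1858 CE (Gregorian), MJD 0; the target day is −27629 days from there, so JDN = 2372372.

2372372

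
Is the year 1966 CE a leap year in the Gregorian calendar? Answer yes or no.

no

1966 is not divisible by 4, so it is a common year.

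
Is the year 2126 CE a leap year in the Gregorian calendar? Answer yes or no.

no

2126 is not divisible by 4, so it is a common year.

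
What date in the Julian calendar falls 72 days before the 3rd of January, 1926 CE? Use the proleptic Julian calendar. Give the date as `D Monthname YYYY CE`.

23 October 1925 CE

JDN of the 3rd of January, 1926 CE = 2424532.
2424532 − 72 = 2424460.
JDN 2424460 in the Julian calendar is 23 October 1925 CE.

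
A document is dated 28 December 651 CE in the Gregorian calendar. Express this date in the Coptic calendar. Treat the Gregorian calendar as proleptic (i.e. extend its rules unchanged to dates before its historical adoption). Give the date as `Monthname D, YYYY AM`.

Julian Day Number of the source date = 1959194.
Converting JDN 1959194 to the Coptic calendar gives 28 Koiak 368 AM.

Koiak 28, 368 AM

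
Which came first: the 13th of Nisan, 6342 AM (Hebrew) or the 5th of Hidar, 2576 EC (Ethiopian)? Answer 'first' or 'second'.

first

First date → JDN 2664213; second date → JDN 2664804.
JDN 2664213 < JDN 2664804, so the first date is earlier.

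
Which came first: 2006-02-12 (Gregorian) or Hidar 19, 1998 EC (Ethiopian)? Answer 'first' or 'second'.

Converting both to JDN: 2453779 vs 2453703; the smaller is the second.

second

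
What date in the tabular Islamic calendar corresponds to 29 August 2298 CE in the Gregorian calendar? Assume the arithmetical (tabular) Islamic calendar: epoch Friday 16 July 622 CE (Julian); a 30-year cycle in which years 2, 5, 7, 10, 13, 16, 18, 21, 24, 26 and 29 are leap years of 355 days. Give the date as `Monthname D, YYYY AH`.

Both dates share Julian Day Number 2560628; in the tabular Islamic calendar that is 21 Rajab 1728 AH.

Rajab 21, 1728 AH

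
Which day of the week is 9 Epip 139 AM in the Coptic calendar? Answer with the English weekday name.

Tuesday

In the proleptic Gregorian calendar this is 4 July 423 (JDN 1875742).
1875742 ≡ 1 (mod 7); counting from Monday = 0 gives Tuesday.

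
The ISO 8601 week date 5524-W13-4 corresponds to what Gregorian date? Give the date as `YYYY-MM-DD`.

5524-03-27

ISO week 1 of 5524 is the week containing the first Thursday of 5524.
Week 13, day 4 (Thursday) lands on 5524-03-27.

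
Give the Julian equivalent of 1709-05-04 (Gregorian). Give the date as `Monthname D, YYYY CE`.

At this point the Julian calendar is 11 days behind the Gregorian.
4 May 1709 Gregorian − 11 days → 23 April 1709 Julian.

April 23, 1709 CE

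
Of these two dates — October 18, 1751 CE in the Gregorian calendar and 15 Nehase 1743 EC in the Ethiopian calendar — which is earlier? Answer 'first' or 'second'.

second

Converting both to JDN: 2360890 vs 2360830; the smaller is the second.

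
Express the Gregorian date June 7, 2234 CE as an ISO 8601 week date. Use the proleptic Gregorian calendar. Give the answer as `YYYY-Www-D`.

The weekday is Saturday (ISO weekday 6).
That Saturday belongs to ISO week 23 of ISO year 2234.

2234-W23-6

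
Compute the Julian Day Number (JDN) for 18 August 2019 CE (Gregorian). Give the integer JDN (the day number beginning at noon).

JDN 2299161 is 15 October 1582 CE (Gregorian); the target day is +159553 days from there, so JDN = 2458714.

2458714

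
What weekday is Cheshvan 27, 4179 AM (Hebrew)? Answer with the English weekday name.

Tuesday

This is JDN 1874048 (13 November 418 Gregorian).
JDN 1874048 mod 7 = 1, and JDN 0 was a Monday, so this is a Tuesday.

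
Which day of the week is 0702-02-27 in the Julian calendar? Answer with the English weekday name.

Monday

In the proleptic Gregorian calendar this is 3 March 702 (JDN 1977521).
1977521 ≡ 0 (mod 7); counting from Monday = 0 gives Monday.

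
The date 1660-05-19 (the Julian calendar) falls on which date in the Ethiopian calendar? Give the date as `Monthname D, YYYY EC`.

Ginbot 24, 1652 EC

The source date corresponds to 29 May 1660 in the Gregorian calendar (JDN 2327512).
That day falls on 24 Ginbot 1652 EC in the Ethiopian calendar.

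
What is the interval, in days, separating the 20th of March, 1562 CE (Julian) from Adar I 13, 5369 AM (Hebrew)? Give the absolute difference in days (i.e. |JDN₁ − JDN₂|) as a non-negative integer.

17126

First date → JDN 2291657; second date → JDN 2308783.
The interval is |2291657 − 2308783| = 17126 days.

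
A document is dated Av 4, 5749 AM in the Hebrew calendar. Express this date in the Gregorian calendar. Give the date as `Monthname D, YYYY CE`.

August 5, 1989 CE

Both dates share Julian Day Number 2447744; in the Gregorian calendar that is 5 August 1989 CE.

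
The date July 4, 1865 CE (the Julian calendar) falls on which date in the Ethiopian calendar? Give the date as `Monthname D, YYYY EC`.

Hamle 10, 1857 EC

Julian Day Number of the source date = 2402434.
Converting JDN 2402434 to the Ethiopian calendar gives 10 Hamle 1857 EC.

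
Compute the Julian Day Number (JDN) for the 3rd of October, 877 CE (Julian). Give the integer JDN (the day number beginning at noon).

2041658

Equivalently 7 October 877 (proleptic Gregorian).
JDN 2451545 is 1 January 2000 CE (Gregorian); the target day is −409887 days from there, so JDN = 2041658.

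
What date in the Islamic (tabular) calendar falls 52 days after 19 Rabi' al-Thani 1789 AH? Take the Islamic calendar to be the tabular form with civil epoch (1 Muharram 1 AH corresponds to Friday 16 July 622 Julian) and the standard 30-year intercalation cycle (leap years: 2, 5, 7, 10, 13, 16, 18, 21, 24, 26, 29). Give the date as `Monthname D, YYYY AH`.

Jumada al-Thani 12, 1789 AH

JDN of 19 Rabi' al-Thani 1789 AH = 2582155.
2582155 + 52 = 2582207.
JDN 2582207 in the tabular Islamic calendar is Jumada al-Thani 12, 1789 AH.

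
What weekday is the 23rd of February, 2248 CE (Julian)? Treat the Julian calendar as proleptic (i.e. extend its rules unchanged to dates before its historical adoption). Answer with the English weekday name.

Thursday

In the Gregorian calendar this is 9 March 2248 (JDN 2542193).
2542193 ≡ 3 (mod 7); counting from Monday = 0 gives Thursday.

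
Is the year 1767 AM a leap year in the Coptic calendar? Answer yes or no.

yes

1767 mod 4 = 3; in the Coptic calendar a year is leap when year mod 4 = 3, so it is a leap year.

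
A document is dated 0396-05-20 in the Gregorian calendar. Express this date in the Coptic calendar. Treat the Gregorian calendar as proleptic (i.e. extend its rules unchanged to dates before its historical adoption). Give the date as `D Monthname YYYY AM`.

Julian Day Number of the source date = 1865836.
Converting JDN 1865836 to the Coptic calendar gives 24 Pashons 112 AM.

24 Pashons 112 AM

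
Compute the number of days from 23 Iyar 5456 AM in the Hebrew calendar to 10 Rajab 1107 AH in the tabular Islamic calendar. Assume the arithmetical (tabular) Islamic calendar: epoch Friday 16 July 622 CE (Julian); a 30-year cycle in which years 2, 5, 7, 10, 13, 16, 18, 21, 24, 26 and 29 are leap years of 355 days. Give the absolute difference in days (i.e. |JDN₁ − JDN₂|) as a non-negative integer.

101

JDN of the first date = 2340657.
JDN of the second date = 2340556.
|2340556 − 2340657| = 101.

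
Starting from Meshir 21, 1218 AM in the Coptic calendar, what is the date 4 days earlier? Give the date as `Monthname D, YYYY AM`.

Meshir 17, 1218 AM

JDN of Meshir 21, 1218 AM = 2269709.
2269709 − 4 = 2269705.
JDN 2269705 in the Coptic calendar is Meshir 17, 1218 AM.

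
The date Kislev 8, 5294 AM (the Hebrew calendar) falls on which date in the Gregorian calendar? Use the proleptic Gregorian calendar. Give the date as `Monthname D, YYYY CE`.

December 6, 1533 CE

Julian Day Number of the source date = 2281316.
Converting JDN 2281316 to the Gregorian calendar gives 6 December 1533 CE.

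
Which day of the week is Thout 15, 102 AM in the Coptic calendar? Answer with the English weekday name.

This is JDN 1861934 (13 September 385 Gregorian).
JDN 1861934 mod 7 = 4, and JDN 0 was a Monday, so this is a Friday.

Friday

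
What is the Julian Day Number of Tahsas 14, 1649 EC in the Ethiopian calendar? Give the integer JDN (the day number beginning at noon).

Equivalently 20 December 1656 (Gregorian).
JDN 2299161 is 15 October 1582 CE (Gregorian); the target day is +27095 days from there, so JDN = 2326256.

2326256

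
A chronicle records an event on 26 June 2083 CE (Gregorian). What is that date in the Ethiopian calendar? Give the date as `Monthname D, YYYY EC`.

Both dates share Julian Day Number 2482037; in the Ethiopian calendar that is 19 Sene 2075 EC.

Sene 19, 2075 EC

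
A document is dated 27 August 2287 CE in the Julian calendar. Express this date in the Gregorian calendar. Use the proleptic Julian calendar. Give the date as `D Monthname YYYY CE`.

11 September 2287 CE

At this point the Julian calendar is 15 days behind the Gregorian.
27 August 2287 Julian + 15 days → 11 September 2287 Gregorian.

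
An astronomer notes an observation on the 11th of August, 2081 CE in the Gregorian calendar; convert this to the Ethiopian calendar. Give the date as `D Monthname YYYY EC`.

5 Nehase 2073 EC

Julian Day Number of the source date = 2481353.
Converting JDN 2481353 to the Ethiopian calendar gives 5 Nehase 2073 EC.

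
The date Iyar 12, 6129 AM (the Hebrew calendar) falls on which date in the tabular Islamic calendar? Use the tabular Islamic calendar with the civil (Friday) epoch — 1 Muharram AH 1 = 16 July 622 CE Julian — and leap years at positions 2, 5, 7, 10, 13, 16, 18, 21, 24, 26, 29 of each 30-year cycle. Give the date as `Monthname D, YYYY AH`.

Both dates share Julian Day Number 2586458; in the tabular Islamic calendar that is 11 Jumada al-Thani 1801 AH.

Jumada al-Thani 11, 1801 AH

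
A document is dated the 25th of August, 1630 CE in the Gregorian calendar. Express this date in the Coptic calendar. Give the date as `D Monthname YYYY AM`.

Julian Day Number of the source date = 2316642.
Converting JDN 2316642 to the Coptic calendar gives 22 Mesori 1346 AM.

22 Mesori 1346 AM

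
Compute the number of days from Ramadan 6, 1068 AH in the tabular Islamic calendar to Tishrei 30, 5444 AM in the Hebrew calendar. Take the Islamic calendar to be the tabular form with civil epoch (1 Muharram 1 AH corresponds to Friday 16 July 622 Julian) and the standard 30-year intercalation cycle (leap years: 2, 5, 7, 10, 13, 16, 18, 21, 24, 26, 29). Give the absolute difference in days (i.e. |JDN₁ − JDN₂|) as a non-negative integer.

9266

JDN of the first date = 2326790.
JDN of the second date = 2336056.
|2336056 − 2326790| = 9266.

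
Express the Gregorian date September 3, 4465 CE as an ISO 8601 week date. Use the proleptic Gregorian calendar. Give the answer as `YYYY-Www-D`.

The weekday is Thursday (ISO weekday 4).
That Thursday belongs to ISO week 36 of ISO year 4465.

4465-W36-4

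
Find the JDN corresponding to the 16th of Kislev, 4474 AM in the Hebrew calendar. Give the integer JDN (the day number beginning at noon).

In the proleptic Gregorian calendar the same day is 13 December 713.
JDN 2451545 is 1 January 2000 CE (Gregorian); the target day is −469721 days from there, so JDN = 1981824.

1981824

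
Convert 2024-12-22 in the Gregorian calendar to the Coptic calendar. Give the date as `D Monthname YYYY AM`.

Julian Day Number of the source date = 2460667.
Converting JDN 2460667 to the Coptic calendar gives 13 Koiak 1741 AM.

13 Koiak 1741 AM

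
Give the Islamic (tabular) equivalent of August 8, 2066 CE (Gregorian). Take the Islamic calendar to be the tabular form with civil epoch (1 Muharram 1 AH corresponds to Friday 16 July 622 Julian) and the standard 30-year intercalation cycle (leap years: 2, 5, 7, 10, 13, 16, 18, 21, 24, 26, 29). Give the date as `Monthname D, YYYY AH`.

Both dates share Julian Day Number 2475871; in the tabular Islamic calendar that is 16 Jumada al-Awwal 1489 AH.

Jumada al-Awwal 16, 1489 AH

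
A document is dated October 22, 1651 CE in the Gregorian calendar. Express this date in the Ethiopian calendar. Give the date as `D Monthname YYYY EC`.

Both dates share Julian Day Number 2324370; in the Ethiopian calendar that is 14 Tikimt 1644 EC.

14 Tikimt 1644 EC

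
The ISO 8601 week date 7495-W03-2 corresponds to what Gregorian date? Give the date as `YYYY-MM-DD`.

7495-01-15

ISO week 1 of 7495 is the week containing the first Thursday of 7495.
Week 3, day 2 (Tuesday) lands on 7495-01-15.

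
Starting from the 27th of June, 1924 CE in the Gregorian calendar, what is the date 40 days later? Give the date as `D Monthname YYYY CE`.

6 August 1924 CE

JDN of the 27th of June, 1924 CE = 2423964.
2423964 + 40 = 2424004.
JDN 2424004 in the Gregorian calendar is 6 August 1924 CE.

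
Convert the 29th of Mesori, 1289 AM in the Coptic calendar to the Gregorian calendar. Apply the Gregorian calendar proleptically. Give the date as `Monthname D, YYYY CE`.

September 1, 1573 CE

Julian Day Number of the source date = 2295830.
Converting JDN 2295830 to the Gregorian calendar gives 1 September 1573 CE.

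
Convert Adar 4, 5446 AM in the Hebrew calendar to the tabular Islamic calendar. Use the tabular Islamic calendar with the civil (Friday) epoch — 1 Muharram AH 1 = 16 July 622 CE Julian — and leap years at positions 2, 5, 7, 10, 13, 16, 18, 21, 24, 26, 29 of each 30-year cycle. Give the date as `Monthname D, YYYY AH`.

Rabi' al-Thani 4, 1097 AH

The source date corresponds to 28 February 1686 in the Gregorian calendar (JDN 2336918).
That day falls on 4 Rabi' al-Thani 1097 AH in the tabular Islamic calendar.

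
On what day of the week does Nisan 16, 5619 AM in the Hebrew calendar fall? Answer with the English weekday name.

In the Gregorian calendar this is 20 April 1859 (JDN 2400155).
JDN 2400155 mod 7 = 2, and JDN 0 was a Monday, so this is a Wednesday.

Wednesday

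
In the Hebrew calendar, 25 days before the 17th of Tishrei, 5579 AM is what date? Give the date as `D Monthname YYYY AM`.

Counting 25 days back from JDN 2385360 reaches JDN 2385335, which is 21 Elul 5578 AM.

21 Elul 5578 AM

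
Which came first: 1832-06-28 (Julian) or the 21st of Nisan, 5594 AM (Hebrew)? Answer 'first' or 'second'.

first

Converting both to JDN: 2390375 vs 2391034; the smaller is the first.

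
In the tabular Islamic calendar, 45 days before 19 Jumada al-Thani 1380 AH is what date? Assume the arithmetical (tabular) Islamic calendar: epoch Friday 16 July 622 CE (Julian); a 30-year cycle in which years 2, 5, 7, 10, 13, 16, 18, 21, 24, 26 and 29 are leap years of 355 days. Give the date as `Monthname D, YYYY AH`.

Counting 45 days back from JDN 2437278 reaches JDN 2437233, which is Jumada al-Awwal 4, 1380 AH.

Jumada al-Awwal 4, 1380 AH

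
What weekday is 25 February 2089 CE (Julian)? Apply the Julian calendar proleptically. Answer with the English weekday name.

Thursday

This is JDN 2484121 (10 March 2089 Gregorian).
2484121 ≡ 3 (mod 7); counting from Monday = 0 gives Thursday.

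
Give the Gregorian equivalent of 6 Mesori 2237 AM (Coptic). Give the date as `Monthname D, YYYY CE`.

August 16, 2521 CE

Julian Day Number of the source date = 2642064.
Converting JDN 2642064 to the Gregorian calendar gives 16 August 2521 CE.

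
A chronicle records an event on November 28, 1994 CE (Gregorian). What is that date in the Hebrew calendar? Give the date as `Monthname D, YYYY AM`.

Julian Day Number of the source date = 2449685.
Converting JDN 2449685 to the Hebrew calendar gives 25 Kislev 5755 AM.

Kislev 25, 5755 AM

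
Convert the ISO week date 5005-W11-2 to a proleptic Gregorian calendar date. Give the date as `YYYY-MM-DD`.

5005-03-12

ISO week 1 of 5005 is the week containing the first Thursday of 5005.
Week 11, day 2 (Tuesday) lands on 5005-03-12.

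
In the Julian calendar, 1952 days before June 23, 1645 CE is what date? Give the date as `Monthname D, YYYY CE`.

Counting 1952 days back from JDN 2322068 reaches JDN 2320116, which is February 18, 1640 CE.

February 18, 1640 CE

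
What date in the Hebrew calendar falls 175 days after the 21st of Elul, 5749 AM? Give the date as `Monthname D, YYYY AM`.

Adar 18, 5750 AM

The starting date is JDN 2447791; 2447791 + 175 = 2447966.
JDN 2447966 corresponds to Adar 18, 5750 AM.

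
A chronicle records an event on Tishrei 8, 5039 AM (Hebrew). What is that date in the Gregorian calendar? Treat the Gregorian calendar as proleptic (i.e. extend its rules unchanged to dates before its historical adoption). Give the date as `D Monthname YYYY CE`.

Julian Day Number of the source date = 2188116.
Converting JDN 2188116 to the Gregorian calendar gives 3 October 1278 CE.

3 October 1278 CE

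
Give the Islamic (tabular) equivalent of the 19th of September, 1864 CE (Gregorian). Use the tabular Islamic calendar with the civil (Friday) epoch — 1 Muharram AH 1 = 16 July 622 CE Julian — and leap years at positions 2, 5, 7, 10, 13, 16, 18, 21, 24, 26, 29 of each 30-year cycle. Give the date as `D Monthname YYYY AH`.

Both dates share Julian Day Number 2402134; in the tabular Islamic calendar that is 17 Rabi' al-Thani 1281 AH.

17 Rabi' al-Thani 1281 AH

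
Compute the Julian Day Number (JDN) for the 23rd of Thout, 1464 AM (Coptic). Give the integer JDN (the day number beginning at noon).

2359413

Equivalently 2 October 1747 (Gregorian).
JDN 2400001 is 17 November 1858 CE (Gregorian), MJD 0; the target day is −40588 days from there, so JDN = 2359413.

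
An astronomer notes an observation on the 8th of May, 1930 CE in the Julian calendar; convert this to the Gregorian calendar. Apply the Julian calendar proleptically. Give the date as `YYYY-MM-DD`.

At this point the Julian calendar is 13 days behind the Gregorian.
8 May 1930 Julian + 13 days → 21 May 1930 Gregorian.

1930-05-21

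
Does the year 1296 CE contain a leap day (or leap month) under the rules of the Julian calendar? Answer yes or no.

yes

1296 mod 4 = 0, so it is a leap year in the Julian calendar.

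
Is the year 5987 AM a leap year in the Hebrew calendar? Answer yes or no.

no

Hebrew year 5987 is year 2 of its 19-year Metonic cycle; leap years are at positions 3, 6, 8, 11, 14, 17, 19, so it is a common year (12 months).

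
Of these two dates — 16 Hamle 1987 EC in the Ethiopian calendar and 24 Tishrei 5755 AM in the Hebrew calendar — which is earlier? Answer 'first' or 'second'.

second

First date → JDN 2449922; second date → JDN 2449625.
JDN 2449625 < JDN 2449922, so the second date is earlier.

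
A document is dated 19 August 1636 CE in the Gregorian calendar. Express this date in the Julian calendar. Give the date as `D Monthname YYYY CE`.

9 August 1636 CE

The Julian–Gregorian offset here is 10 days (Julian trailing).
19 August 1636 Gregorian − 10 days → 9 August 1636 Julian.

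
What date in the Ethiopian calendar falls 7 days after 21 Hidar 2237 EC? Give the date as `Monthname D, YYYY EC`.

Hidar 28, 2237 EC

JDN of 21 Hidar 2237 EC = 2541000.
2541000 + 7 = 2541007.
JDN 2541007 in the Ethiopian calendar is Hidar 28, 2237 EC.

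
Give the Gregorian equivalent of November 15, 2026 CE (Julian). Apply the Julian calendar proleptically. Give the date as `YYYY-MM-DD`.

For dates in this range the Gregorian date is 13 days ahead of the Julian.
15 November 2026 Julian + 13 days → 28 November 2026 Gregorian.

2026-11-28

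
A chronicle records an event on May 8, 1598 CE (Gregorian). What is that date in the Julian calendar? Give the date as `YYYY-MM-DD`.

At this point the Julian calendar is 10 days behind the Gregorian.
8 May 1598 Gregorian − 10 days → 28 April 1598 Julian.

1598-04-28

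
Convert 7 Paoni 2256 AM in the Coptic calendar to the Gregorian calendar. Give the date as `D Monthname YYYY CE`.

18 June 2540 CE

Julian Day Number of the source date = 2648945.
Converting JDN 2648945 to the Gregorian calendar gives 18 June 2540 CE.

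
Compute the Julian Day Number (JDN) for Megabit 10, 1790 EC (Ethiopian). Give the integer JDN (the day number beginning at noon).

2377842

Equivalently 17 March 1798 (Gregorian).
JDN 2451545 is 1 January 2000 CE (Gregorian); the target day is −73703 days from there, so JDN = 2377842.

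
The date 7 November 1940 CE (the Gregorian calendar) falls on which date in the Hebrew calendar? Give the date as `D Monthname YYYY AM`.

6 Cheshvan 5701 AM

Julian Day Number of the source date = 2429941.
Converting JDN 2429941 to the Hebrew calendar gives 6 Cheshvan 5701 AM.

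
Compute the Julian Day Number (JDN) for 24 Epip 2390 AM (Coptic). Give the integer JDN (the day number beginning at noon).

Equivalently 5 August 2674 (Gregorian).
JDN 2299161 is 15 October 1582 CE (Gregorian); the target day is +398774 days from there, so JDN = 2697935.

2697935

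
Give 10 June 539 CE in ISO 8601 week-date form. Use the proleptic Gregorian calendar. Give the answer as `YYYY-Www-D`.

The weekday is Wednesday (ISO weekday 3).
That Wednesday belongs to ISO week 24 of ISO year 539.

0539-W24-3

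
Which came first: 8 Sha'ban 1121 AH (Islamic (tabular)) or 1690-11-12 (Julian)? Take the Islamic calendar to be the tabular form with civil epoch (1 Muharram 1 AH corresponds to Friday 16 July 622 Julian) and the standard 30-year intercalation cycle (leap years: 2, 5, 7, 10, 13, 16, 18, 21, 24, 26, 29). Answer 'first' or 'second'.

Converting both to JDN: 2345545 vs 2338646; the smaller is the second.

second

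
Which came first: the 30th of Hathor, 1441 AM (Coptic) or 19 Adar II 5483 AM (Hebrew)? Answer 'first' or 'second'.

The two dates have Julian Day Numbers 2351079 and 2350457 respectively.
Since 2350457 < 2351079, the second date comes first.

second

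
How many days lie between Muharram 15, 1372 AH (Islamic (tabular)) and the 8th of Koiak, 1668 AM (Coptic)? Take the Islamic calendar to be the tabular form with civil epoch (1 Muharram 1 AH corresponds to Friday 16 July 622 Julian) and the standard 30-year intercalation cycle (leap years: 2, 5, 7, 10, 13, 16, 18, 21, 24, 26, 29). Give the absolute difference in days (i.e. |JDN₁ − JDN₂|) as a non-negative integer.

292

JDN of the first date = 2434291.
JDN of the second date = 2433999.
|2433999 − 2434291| = 292.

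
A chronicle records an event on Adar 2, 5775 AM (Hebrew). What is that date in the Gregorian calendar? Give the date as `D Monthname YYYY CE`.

21 February 2015 CE

Julian Day Number of the source date = 2457075.
Converting JDN 2457075 to the Gregorian calendar gives 21 February 2015 CE.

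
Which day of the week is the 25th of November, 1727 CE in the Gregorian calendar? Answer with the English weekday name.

2352162 ≡ 1 (mod 7); counting from Monday = 0 gives Tuesday.

Tuesday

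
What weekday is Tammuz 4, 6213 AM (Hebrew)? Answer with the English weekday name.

Friday

In the Gregorian calendar this is 11 July 2453 (JDN 2617192).
Since JDN mod 7 = 4 (0 = Monday), the day is Friday.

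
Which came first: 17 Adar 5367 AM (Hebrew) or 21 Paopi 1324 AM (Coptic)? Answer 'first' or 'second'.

The two dates have Julian Day Numbers 2308079 and 2308306 respectively.
Since 2308079 < 2308306, the first date comes first.

first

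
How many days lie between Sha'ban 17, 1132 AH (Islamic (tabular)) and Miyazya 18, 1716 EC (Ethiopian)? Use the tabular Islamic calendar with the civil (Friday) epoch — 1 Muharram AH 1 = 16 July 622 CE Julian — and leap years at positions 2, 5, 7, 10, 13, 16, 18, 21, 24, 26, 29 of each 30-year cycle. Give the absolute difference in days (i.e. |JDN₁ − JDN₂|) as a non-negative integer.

JDN of the first date = 2349452.
JDN of the second date = 2350852.
|2350852 − 2349452| = 1400.

1400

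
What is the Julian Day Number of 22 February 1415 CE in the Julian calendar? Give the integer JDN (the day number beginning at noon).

2237939

In the proleptic Gregorian calendar the same day is 3 March 1415.
JDN 2400001 is 17 November 1858 CE (Gregorian), MJD 0; the target day is −162062 days from there, so JDN = 2237939.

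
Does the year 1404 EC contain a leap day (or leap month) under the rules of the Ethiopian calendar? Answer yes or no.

no

1404 mod 4 = 0; in the Ethiopian calendar a year is leap when year mod 4 = 3, so it is a common year.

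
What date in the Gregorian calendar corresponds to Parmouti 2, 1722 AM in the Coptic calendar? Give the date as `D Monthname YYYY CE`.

Julian Day Number of the source date = 2453836.
Converting JDN 2453836 to the Gregorian calendar gives 10 April 2006 CE.

10 April 2006 CE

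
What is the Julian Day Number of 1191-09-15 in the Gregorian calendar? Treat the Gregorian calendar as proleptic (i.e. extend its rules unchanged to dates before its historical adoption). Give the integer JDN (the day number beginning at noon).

2156321

JDN 2451545 is 1 January 2000 CE (Gregorian); the target day is −295224 days from there, so JDN = 2156321.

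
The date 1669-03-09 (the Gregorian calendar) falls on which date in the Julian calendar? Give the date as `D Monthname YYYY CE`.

For dates in this range the Gregorian date is 10 days ahead of the Julian.
9 March 1669 Gregorian − 10 days → 27 February 1669 Julian.

27 February 1669 CE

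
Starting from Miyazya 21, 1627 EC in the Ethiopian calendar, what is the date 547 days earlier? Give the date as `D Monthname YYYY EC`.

19 Tikimt 1626 EC

The starting date is JDN 2318347; 2318347 − 547 = 2317800.
JDN 2317800 corresponds to 19 Tikimt 1626 EC.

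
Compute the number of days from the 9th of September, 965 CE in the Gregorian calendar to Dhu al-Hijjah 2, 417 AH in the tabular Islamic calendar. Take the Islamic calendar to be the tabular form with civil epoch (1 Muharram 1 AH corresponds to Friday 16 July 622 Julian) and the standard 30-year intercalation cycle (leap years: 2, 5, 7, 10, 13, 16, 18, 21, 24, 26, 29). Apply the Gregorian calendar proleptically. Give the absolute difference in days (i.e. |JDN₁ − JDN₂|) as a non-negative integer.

First date → JDN 2073771; second date → JDN 2096183.
The interval is |2073771 − 2096183| = 22412 days.

22412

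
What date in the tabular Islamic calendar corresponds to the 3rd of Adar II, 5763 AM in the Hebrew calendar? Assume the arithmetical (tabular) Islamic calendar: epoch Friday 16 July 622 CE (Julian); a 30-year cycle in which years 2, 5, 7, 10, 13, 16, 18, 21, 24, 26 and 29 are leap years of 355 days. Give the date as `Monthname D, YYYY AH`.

Muharram 3, 1424 AH

The source date corresponds to 7 March 2003 in the Gregorian calendar (JDN 2452706).
That day falls on 3 Muharram 1424 AH in the tabular Islamic calendar.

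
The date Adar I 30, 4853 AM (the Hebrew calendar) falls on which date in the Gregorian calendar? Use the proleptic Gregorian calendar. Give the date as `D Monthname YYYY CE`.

7 March 1093 CE

Both dates share Julian Day Number 2120336; in the Gregorian calendar that is 7 March 1093 CE.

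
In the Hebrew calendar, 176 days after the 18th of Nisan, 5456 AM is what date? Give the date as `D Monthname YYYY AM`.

17 Tishrei 5457 AM

Counting 176 days forward from JDN 2340622 reaches JDN 2340798, which is 17 Tishrei 5457 AM.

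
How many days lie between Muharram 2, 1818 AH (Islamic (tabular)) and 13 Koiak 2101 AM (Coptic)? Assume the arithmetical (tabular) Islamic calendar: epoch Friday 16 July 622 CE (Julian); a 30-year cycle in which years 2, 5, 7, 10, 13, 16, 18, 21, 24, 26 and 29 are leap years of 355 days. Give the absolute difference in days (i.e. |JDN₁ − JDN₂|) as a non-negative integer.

First date → JDN 2592325; second date → JDN 2592157.
The interval is |2592325 − 2592157| = 168 days.

168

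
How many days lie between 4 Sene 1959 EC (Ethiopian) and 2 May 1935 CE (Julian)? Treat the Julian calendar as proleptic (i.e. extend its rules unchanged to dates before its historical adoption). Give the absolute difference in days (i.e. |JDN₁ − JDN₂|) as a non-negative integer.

11715

JDN of the first date = 2439653.
JDN of the second date = 2427938.
|2427938 − 2439653| = 11715.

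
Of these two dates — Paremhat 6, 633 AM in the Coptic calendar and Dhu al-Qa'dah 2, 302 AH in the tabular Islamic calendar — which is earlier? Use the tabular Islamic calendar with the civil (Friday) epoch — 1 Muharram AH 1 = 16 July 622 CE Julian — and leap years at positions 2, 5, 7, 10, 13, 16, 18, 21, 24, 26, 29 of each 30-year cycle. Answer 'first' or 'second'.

First date → JDN 2056053; second date → JDN 2055400.
JDN 2055400 < JDN 2056053, so the second date is earlier.

second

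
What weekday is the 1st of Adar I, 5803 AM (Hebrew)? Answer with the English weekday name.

This is JDN 2467292 (11 February 2043 Gregorian).
JDN 2467292 mod 7 = 2, and JDN 0 was a Monday, so this is a Wednesday.

Wednesday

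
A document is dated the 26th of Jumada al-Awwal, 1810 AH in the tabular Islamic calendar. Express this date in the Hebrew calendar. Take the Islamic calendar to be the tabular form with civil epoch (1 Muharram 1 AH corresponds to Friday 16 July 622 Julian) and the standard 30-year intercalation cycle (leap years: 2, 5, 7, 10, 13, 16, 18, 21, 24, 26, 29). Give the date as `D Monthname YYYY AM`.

26 Tevet 6138 AM

Julian Day Number of the source date = 2589632.
Converting JDN 2589632 to the Hebrew calendar gives 26 Tevet 6138 AM.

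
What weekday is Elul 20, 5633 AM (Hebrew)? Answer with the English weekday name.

Friday

Equivalently 12 September 1873 Gregorian, JDN 2405414.
2405414 ≡ 4 (mod 7); counting from Monday = 0 gives Friday.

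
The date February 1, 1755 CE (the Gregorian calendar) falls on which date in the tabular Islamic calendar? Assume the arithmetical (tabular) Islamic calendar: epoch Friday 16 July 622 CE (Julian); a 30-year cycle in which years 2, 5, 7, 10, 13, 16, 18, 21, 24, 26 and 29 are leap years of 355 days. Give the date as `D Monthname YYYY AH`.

18 Rabi' al-Thani 1168 AH

Julian Day Number of the source date = 2362092.
Converting JDN 2362092 to the tabular Islamic calendar gives 18 Rabi' al-Thani 1168 AH.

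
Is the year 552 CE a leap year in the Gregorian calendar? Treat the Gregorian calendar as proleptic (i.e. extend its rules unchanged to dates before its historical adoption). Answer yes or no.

yes

552 is divisible by 4 and not by 100, so it is a leap year.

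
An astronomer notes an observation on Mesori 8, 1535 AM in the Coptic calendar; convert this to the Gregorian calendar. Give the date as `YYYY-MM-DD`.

1819-08-13

Both dates share Julian Day Number 2385660; in the Gregorian calendar that is 13 August 1819 CE.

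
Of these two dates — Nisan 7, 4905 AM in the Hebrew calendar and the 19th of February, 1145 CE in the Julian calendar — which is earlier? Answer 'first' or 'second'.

second

The two dates have Julian Day Numbers 2139361 and 2139319 respectively.
Since 2139319 < 2139361, the second date comes first.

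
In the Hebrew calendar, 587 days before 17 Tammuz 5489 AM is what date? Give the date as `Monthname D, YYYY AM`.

The starting date is JDN 2352759; 2352759 − 587 = 2352172.
JDN 2352172 corresponds to Kislev 22, 5488 AM.

Kislev 22, 5488 AM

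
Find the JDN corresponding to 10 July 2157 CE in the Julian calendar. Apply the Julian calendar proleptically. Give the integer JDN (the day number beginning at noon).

2509093

Equivalently 24 July 2157 (Gregorian).
JDN 2299161 is 15 October 1582 CE (Gregorian); the target day is +209932 days from there, so JDN = 2509093.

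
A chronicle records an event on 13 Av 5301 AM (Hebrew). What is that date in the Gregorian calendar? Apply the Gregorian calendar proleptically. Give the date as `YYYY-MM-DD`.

1541-08-16

Julian Day Number of the source date = 2284126.
Converting JDN 2284126 to the Gregorian calendar gives 16 August 1541 CE.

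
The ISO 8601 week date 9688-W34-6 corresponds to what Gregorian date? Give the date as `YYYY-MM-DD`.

ISO week 1 of 9688 is the week containing the first Thursday of 9688.
Week 34, day 6 (Saturday) lands on 9688-08-21.

9688-08-21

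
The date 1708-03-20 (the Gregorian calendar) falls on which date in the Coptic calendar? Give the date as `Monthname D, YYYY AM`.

Both dates share Julian Day Number 2344973; in the Coptic calendar that is 13 Paremhat 1424 AM.

Paremhat 13, 1424 AM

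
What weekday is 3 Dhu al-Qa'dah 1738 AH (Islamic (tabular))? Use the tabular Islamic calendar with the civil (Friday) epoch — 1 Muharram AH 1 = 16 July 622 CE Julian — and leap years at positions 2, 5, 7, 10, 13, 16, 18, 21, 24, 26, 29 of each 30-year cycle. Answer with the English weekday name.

Friday

In the Gregorian calendar this is 21 August 2308 (JDN 2564272).
2564272 ≡ 4 (mod 7); counting from Monday = 0 gives Friday.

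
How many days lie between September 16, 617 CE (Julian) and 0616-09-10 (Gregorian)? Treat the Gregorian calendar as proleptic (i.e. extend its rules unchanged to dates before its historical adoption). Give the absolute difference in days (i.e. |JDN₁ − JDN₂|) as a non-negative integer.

374

JDN of the first date = 1946676.
JDN of the second date = 1946302.
|1946302 − 1946676| = 374.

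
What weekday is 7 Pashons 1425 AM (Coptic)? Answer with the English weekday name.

Equivalently 13 May 1709 Gregorian, JDN 2345392.
JDN 2345392 mod 7 = 0, and JDN 0 was a Monday, so this is a Monday.

Monday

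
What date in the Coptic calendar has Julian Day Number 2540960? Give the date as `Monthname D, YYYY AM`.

Paopi 11, 1961 AM

JDN 2540960 is 23 October 2244 in the Gregorian calendar.
In the Coptic calendar that day is Paopi 11, 1961 AM.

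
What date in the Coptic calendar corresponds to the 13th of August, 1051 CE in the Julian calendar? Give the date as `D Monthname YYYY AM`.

Both dates share Julian Day Number 2105160; in the Coptic calendar that is 20 Mesori 767 AM.

20 Mesori 767 AM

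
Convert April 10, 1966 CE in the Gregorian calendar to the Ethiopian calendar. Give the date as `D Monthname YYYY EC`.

Julian Day Number of the source date = 2439226.
Converting JDN 2439226 to the Ethiopian calendar gives 2 Miyazya 1958 EC.

2 Miyazya 1958 EC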